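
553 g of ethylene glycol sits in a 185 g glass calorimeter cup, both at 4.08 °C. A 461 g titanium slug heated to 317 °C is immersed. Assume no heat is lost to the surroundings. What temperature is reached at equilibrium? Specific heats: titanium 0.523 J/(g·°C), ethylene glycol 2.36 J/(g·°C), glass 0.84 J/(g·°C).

T_f ≈ 48.4 °C

Heat gained plus heat lost sum to zero:
461*0.523*(T − 317) + 553*2.36*(T − 4.08) + 185*0.84*(T − 4.08) = 0
241.1(T − 317) + 1305.1(T − 4.08) + 155.4(T − 4.08) = 0
1701.6 T = 82388
T ≈ 48.42 °C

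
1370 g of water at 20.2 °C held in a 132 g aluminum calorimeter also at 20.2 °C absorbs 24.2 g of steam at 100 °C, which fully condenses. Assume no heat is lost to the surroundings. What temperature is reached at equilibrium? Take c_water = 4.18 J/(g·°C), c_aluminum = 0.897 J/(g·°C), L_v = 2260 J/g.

T_f ≈ 30.8 °C

Conservation of energy gives ΣQ = 0:
latent heat released on condensation: 24.2×2260 = 54692; condensate cools 100→T: 24.2×4.18×(T − 100) = 101.16(T − 100); original water: 5726.6(T − 20.2); cup: 118.4(T − 20.2)
5946.2 T = 54692 + 10116 + 118069 = 182877
T ≈ 30.76 °C — below 100 °C, confirming all the steam condensed.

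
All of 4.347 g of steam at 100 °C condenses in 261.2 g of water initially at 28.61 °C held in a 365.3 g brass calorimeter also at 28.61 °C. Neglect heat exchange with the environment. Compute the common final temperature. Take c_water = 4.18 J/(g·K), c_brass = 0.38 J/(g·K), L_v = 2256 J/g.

T_f ≈ 37.5 °C

Setting the total heat transfer to zero:
latent heat released on condensation: 4.347×2256 = 9806.8; condensed water 100 °C→T: 18.17(T − 100); original water: 1091.8(T − 28.61); brass cup: 365.3×0.38×(T − 28.61) = 138.81(T − 28.61)
1248.8 T = 9806.8 + 1817 + 35208 = 46832
T ≈ 37.50 °C — below 100 °C, confirming all the steam condensed.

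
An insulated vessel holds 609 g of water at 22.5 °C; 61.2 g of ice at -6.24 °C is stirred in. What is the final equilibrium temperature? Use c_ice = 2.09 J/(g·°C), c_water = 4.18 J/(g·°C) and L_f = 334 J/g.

Let T be the final temperature. ΣQ_i = 0:
warm ice to 0 °C: 61.2×2.09×(0 − (-6.24)) = 798.15; fusion: m_ice L_f = 61.2×334 = 20441; meltwater 0→T: 61.2×4.18×T = 255.82 T; water: 2545.6(T − 22.5)
2801.4 T = 57276 − 21239 = 36038
T ≈ 12.86 °C — above 0 °C, consistent with complete melting.

T_f ≈ 12.9 °C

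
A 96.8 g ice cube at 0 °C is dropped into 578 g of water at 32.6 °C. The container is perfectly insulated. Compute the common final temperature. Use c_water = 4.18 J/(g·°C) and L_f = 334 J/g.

T_f ≈ 16.5 °C

Net heat exchanged in the isolated system is zero:
fusion: m_ice L_f = 96.8×334 = 32331; meltwater 0→T: 96.8×4.18×T = 404.62 T; water cools: 578×4.18×(T − 32.6) = 2416(T − 32.6)
2820.7 T = 78763 − 32331 = 46432
T ≈ 16.46 °C. Since T > 0 °C, the all-ice-melts assumption holds.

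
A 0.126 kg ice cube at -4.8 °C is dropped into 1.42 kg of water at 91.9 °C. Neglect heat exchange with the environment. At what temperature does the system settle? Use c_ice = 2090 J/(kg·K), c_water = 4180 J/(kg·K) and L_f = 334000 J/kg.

T_f ≈ 77.7 °C

Sum of m c ΔT and latent-heat terms is zero:
ice -4.8→0 °C: 0.126·2090·4.8 = 1264; fusion: m_ice L_f = 0.126·334000 = 42084; meltwater 0→T: 0.126·4180·T = 526.68 T; water cools: 1.42·4180·(T − 91.9) = 5935.6(T − 91.9)
6462.3 T = 545482 − 43348 = 502134
T ≈ 77.70 °C — above 0 °C, consistent with complete melting.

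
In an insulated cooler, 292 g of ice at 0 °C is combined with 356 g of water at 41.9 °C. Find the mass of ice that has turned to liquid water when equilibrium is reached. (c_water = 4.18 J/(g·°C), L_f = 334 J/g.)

Water can give up m c ΔT = 356×4.18×41.9 = 62351 J before reaching 0 °C.
Melting all 292 g of ice would need 292×334 = 97528 J.
62351 J < 97528 J, so only part of the ice melts and the system sits at 0 °C.
Mass melted = 62351/334 ≈ 186.7 g.

m_melted ≈ 187 g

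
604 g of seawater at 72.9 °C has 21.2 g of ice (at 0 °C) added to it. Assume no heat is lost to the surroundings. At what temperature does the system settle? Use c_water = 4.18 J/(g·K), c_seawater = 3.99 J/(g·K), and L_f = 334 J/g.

Sum of m c ΔT and latent-heat terms is zero:
fusion: m_ice L_f = 21.2×334 = 7080.8; meltwater 0→T: 21.2×4.18×T = 88.62 T; seawater: 2410(T − 72.9)
2498.6 T = 175686 − 7080.8 = 168605
T ≈ 67.48 °C. Since T > 0 °C, the all-ice-melts assumption holds.

T_f ≈ 67.5 °C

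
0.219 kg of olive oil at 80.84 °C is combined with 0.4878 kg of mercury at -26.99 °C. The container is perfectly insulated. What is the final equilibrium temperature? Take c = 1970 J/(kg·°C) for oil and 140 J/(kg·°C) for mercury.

T_f ≈ 66.1 °C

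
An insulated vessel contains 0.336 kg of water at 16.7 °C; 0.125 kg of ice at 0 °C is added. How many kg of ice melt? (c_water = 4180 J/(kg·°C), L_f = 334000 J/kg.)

m_melted ≈ 0.0702 kg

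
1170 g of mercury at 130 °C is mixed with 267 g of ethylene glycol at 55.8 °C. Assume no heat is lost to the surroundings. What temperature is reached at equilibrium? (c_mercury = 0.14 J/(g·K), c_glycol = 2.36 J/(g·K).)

T_f ≈ 71.1 °C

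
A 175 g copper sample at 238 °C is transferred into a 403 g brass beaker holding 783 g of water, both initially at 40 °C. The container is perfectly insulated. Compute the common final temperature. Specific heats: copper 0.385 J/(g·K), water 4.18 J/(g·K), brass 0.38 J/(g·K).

T_f ≈ 43.8 °C

Net heat exchanged in the isolated system is zero:
175·0.385·(T − 238) + 783·4.18·(T − 40) + 403·0.38·(T − 40) = 0
3493.5 T = 153078
T = 153078/3493.5 ≈ 43.82 °C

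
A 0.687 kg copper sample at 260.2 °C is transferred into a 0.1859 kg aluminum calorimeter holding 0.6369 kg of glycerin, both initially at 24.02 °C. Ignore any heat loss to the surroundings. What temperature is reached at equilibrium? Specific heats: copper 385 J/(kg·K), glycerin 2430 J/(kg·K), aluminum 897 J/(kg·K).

T_f is the heat-capacity-weighted average of the initial temperatures:
T_f = (264.5×260.2 + 1547.7×24.02 + 166.75×24.02) / (264.5 + 1547.7 + 166.75)
    = 110002 / 1978.9 ≈ 55.59 °C

T_f ≈ 55.6 °C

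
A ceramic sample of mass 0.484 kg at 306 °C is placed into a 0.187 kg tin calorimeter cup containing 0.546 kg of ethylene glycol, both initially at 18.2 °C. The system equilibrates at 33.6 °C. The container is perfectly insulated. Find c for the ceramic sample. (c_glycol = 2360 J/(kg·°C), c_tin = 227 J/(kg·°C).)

Setting the total heat transfer to zero:
0.484×c×(33.6 − 306) + 0.546×2360×(33.6 − 18.2) + 0.187×227×(33.6 − 18.2) = 0
-131.84 c = -20498
c = -20498/-131.84 ≈ 155.5 J/(kg·°C)

c ≈ 155 J/(kg·°C)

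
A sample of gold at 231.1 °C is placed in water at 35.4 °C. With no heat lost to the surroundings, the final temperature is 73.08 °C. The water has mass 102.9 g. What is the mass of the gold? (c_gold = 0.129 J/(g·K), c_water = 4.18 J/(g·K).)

|Q_gold| = |Q_water|:
m·0.129·(231.1 − 73.08) = 102.9·4.18·(73.08 − 35.4)
20.38 m = 16207  ⇒  m ≈ 795.1 g

m ≈ 795 g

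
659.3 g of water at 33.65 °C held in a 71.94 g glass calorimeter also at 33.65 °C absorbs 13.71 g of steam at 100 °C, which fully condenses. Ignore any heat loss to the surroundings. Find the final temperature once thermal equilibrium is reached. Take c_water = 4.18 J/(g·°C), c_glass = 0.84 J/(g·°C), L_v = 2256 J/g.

T_f ≈ 45.7 °C

Energy conservation, ΣQ = 0:
steam→water at 100 °C releases m L_v = 13.71·2256 = 30930
  condensate cools 100→T: 13.71·4.18·(T − 100) = 57.31(T − 100)
  original water: 2755.9(T − 33.65)
  glass cup: 71.94·0.84·(T − 33.65) = 60.43(T − 33.65)
2873.6 T = 30930 + 5730.8 + 94769 = 131429
T ≈ 45.74 °C — below 100 °C, confirming all the steam condensed.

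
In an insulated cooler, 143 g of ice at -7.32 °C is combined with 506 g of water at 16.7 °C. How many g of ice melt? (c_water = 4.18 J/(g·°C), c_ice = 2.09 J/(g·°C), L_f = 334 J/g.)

m_melted ≈ 99.2 g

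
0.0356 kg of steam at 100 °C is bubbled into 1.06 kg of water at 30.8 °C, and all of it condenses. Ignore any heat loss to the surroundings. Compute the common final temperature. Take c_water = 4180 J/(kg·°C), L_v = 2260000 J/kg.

T_f ≈ 50.6 °C

Conservation of energy gives ΣQ = 0:
latent heat released on condensation: 0.0356×2260000 = 80456; condensed water 100 °C→T: 148.81(T − 100); original water: 4430.8(T − 30.8)
4579.6 T = 80456 + 14881 + 136469 = 231805
T ≈ 50.62 °C (< 100 °C, so full condensation is consistent).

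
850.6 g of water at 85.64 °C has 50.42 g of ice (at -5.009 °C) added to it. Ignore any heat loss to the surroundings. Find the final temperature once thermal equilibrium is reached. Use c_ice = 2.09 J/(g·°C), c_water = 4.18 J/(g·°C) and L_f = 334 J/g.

T_f ≈ 76.2 °C

Conservation of energy gives ΣQ = 0:
ice -5.009→0 °C: 50.42·2.09·5.009 = 527.84; latent heat to melt: 50.42·334 = 16840; meltwater 0→T: 50.42·4.18·T = 210.76 T; water cools: 850.6·4.18·(T − 85.64) = 3555.5(T − 85.64)
3766.3 T = 304494 − 17368 = 287126
T ≈ 76.24 °C (positive, so assuming full melt was valid).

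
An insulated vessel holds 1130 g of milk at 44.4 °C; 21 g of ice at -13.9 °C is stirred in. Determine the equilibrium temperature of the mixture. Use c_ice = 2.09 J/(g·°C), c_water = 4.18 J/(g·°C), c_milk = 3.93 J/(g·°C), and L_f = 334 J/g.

T_f ≈ 41.9 °C

Energy balance with sensible and latent terms:
ice -13.9→0 °C: 21×2.09×13.9 = 610.07; melt ice: 21×334 = 7014; warm the meltwater: 87.78 T; milk cools: 1130×3.93×(T − 44.4) = 4440.9(T − 44.4)
4528.7 T = 197176 − 7624.1 = 189552
T ≈ 41.86 °C — above 0 °C, consistent with complete melting.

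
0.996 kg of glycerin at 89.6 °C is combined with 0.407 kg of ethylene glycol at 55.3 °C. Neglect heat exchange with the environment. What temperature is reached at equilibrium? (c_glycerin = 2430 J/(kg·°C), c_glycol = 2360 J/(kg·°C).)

T_f = Σ m_i c_i T_i / Σ m_i c_i:
T_f = (2420.3*89.6 + 960.52*55.3) / (2420.3 + 960.52)
    = 269974 / 3380.8 ≈ 79.86 °C

T_f ≈ 79.9 °C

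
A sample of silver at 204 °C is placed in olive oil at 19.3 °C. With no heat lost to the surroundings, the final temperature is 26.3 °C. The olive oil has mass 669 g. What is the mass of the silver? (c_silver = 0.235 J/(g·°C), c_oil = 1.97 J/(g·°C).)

Taking heat into each body as positive, Σ m c ΔT = 0:
m×0.235×(26.3 − 204) + 669×1.97×(26.3 − 19.3) = 0
-41.76 m = -9225.5
m = -9225.5/-41.76 ≈ 220.9 g

m ≈ 221 g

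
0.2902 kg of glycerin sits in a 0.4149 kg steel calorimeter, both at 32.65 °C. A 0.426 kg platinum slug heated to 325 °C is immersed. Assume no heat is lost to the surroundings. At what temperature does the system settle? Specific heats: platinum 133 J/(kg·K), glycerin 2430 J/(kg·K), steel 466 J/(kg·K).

T_f ≈ 50.0 °C

Net heat exchanged in the isolated system is zero:
0.426×133×(T − 325) + 0.2902×2430×(T − 32.65) + 0.4149×466×(T − 32.65) = 0
56.66(T − 325) + 705.19(T − 32.65) + 193.34(T − 32.65) = 0
(56.66 + 705.19 + 193.34) T = 56.66×325 + 705.19×32.65 + 193.34×32.65
T = 47751/955.19 ≈ 49.99 °C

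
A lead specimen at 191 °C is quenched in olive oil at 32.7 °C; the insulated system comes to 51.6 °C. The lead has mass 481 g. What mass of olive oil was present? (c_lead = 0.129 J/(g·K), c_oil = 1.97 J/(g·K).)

Conservation of energy gives ΣQ = 0:
481×0.129×(51.6 − 191) + m×1.97×(51.6 − 32.7) = 0
37.23 m = 8649.6
m = 8649.6/37.23 ≈ 232.3 g

m ≈ 232 g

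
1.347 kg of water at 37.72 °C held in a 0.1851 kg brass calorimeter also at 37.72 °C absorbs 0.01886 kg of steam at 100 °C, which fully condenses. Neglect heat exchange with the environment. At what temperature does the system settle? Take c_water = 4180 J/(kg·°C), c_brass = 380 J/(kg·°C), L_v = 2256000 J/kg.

T_f ≈ 45.9 °C

Let T be the final temperature. ΣQ_i = 0:
condense steam: −0.01886×2256000 = −42548
  condensed water 100 °C→T: 78.83(T − 100)
  water warms: 1.347×4180×(T − 37.72) = 5630.5(T − 37.72)
  brass cup: 0.1851×380×(T − 37.72) = 70.34(T − 37.72)
5779.6 T = 42548 + 7883.5 + 215034 = 265466
T ≈ 45.93 °C — below 100 °C, confirming all the steam condensed.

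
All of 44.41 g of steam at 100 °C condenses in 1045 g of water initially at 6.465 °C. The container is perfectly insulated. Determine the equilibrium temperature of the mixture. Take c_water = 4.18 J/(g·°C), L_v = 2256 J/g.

T_f ≈ 32.3 °C

Taking heat into each body as positive, Σ m c ΔT = 0:
latent heat released on condensation: 44.41×2256 = 100189
  condensate cools 100→T: 44.41×4.18×(T − 100) = 185.63(T − 100)
  original water: 4368.1(T − 6.465)
4553.7 T = 100189 + 18563 + 28240 = 146992
T ≈ 32.28 °C, under the boiling point, so the assumption holds.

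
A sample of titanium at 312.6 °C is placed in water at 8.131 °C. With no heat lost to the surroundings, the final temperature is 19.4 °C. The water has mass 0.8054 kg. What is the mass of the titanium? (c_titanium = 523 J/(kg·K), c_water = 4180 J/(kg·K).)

m ≈ 0.247 kg

Heat gained plus heat lost sum to zero:
m·523·(19.4 − 312.6) + 0.8054·4180·(19.4 − 8.131) = 0
-153344 m = -37938
m = -37938/-153344 ≈ 0.2474 kg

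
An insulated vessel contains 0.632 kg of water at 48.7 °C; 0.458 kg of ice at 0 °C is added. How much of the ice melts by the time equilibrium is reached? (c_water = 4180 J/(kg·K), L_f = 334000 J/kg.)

m_melted ≈ 0.385 kg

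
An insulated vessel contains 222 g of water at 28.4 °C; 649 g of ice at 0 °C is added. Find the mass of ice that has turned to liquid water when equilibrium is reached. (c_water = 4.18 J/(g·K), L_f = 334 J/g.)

Water can give up m c ΔT = 222×4.18×28.4 = 26354 J before reaching 0 °C.
Melting all 649 g of ice would need 649×334 = 216766 J.
26354 J < 216766 J, so only part of the ice melts and the system sits at 0 °C.
m_melted×334 = 26354  ⇒  m_melted ≈ 78.9 g.

m_melted ≈ 78.9 g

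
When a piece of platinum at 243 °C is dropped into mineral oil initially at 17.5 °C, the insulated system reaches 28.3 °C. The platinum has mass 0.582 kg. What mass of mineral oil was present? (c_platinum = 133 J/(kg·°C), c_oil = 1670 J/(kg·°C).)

m ≈ 0.921 kg

|Q_platinum| = |Q_oil|:
0.582·133·(243 − 28.3) = m·1670·(28.3 − 17.5)
18036 m = 16619  ⇒  m ≈ 0.9214 kg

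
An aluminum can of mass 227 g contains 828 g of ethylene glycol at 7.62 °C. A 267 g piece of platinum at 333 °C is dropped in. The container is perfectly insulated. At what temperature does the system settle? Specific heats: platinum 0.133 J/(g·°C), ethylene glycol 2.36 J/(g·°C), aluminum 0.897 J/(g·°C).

T_f ≈ 12.9 °C

Net heat exchanged in the isolated system is zero:
267×0.133×(T − 333) + 828×2.36×(T − 7.62) + 227×0.897×(T − 7.62) = 0
35.51(T − 333) + 1954.1(T − 7.62) + 203.62(T − 7.62) = 0
2193.2 T = 28267
T ≈ 12.89 °C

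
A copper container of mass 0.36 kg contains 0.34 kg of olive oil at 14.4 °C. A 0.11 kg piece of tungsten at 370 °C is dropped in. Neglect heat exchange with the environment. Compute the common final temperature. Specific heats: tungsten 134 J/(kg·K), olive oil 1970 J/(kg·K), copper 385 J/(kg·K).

T_f ≈ 20.8 °C

Conservation of energy gives ΣQ = 0:
0.11×134×(T − 370) + 0.34×1970×(T − 14.4) + 0.36×385×(T − 14.4) = 0
14.74(T − 370) + 669.8(T − 14.4) + 138.6(T − 14.4) = 0
(14.74 + 669.8 + 138.6) T = 14.74×370 + 669.8×14.4 + 138.6×14.4
T ≈ 20.77 °C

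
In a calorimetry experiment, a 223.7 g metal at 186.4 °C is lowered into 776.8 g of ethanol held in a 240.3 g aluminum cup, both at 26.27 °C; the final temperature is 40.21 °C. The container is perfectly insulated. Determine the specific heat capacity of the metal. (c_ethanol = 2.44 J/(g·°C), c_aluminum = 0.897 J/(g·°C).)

Taking heat into each body as positive, Σ m c ΔT = 0:
223.7·c·(40.21 − 186.4) + 776.8·2.44·(40.21 − 26.27) + 240.3·0.897·(40.21 − 26.27) = 0
-32703 c = -29427
c = -29427/-32703 ≈ 0.8998 J/(g·°C)

c ≈ 0.9 J/(g·°C)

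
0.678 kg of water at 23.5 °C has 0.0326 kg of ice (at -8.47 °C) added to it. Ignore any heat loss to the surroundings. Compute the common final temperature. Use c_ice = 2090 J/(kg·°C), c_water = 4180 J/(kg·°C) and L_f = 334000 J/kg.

T_f ≈ 18.6 °C

Conservation of energy gives ΣQ = 0:
ice -8.47→0 °C: 0.0326·2090·8.47 = 577.09; melt ice: 0.0326·334000 = 10888; warm the meltwater: 136.27 T; water cools: 0.678·4180·(T − 23.5) = 2834(T − 23.5)
2970.3 T = 66600 − 11465 = 55134
T ≈ 18.56 °C (positive, so assuming full melt was valid).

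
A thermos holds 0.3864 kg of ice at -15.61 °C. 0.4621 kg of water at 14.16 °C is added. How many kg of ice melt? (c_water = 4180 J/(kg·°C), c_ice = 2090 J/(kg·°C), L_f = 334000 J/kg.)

m_melted ≈ 0.0441 kg

Water can give up m c ΔT = 0.4621×4180×14.16 = 27351 J before reaching 0 °C.
Warming the ice to 0 °C takes 0.3864×2090×15.61 = 12606 J, leaving 14745 J for melting.
To melt every bit of ice: 0.3864×334000 = 129058 J.
Since 14745 < 129058 J, not all the ice melts; equilibrium is at 0 °C.
m_melt = 14745 / L_f = 0.04415 kg.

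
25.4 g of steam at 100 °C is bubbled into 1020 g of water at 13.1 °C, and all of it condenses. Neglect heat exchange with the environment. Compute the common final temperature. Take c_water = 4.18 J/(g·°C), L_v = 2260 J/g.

T_f ≈ 28.3 °C

Energy balance with sensible and latent terms:
condense steam: −25.4×2260 = −57404; condensed water 100 °C→T: 106.17(T − 100); original water: 4263.6(T − 13.1)
4369.8 T = 57404 + 10617 + 55853 = 123874
T ≈ 28.35 °C, under the boiling point, so the assumption holds.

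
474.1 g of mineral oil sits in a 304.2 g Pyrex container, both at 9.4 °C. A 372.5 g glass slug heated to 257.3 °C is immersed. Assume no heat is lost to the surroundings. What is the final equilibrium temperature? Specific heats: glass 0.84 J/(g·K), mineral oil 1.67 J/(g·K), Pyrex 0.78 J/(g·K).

T_f ≈ 67.2 °C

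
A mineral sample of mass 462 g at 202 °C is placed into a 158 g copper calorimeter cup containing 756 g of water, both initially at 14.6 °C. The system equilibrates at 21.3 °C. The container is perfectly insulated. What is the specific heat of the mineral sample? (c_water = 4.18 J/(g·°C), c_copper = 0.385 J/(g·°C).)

Heat gained plus heat lost sum to zero:
462×c×(21.3 − 202) + 756×4.18×(21.3 − 14.6) + 158×0.385×(21.3 − 14.6) = 0
-83483 c = -21580
c = -21580/-83483 ≈ 0.2585 J/(g·°C)

c ≈ 0.258 J/(g·°C)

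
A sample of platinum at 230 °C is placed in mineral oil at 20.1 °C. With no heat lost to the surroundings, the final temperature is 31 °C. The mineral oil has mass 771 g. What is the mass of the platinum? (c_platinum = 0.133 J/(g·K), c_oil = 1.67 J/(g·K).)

Setting the total heat transfer to zero:
m×0.133×(31 − 230) + 771×1.67×(31 − 20.1) = 0
-26.47 m = -14035
m = -14035/-26.47 ≈ 530.3 g

m ≈ 530 g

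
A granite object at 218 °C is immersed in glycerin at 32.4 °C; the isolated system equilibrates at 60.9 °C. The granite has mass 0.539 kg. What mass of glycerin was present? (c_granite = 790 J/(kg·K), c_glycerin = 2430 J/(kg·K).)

Heat lost by the granite = heat gained by the glycerin:
0.539·790·(218 − 60.9) = m·2430·(60.9 − 32.4)
69255 m = 66895  ⇒  m ≈ 0.9659 kg

m ≈ 0.966 kg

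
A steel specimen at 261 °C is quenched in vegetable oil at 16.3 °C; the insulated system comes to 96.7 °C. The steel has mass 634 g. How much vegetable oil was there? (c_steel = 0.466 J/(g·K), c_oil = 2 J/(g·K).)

Let T be the final temperature. ΣQ_i = 0:
634×0.466×(96.7 − 261) + m×2×(96.7 − 16.3) = 0
160.8 m = 48541
m = 48541/160.8 ≈ 301.9 g

m ≈ 302 g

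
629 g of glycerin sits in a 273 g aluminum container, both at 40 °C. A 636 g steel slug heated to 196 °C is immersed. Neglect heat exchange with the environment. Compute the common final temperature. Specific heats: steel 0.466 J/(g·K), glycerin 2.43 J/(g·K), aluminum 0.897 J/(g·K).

T_f ≈ 62.3 °C

Conservation of energy gives ΣQ = 0:
636*0.466*(T − 196) + 629*2.43*(T − 40) + 273*0.897*(T − 40) = 0
(296.38 + 1528.5 + 244.88) T = 296.38*196 + 1528.5*40 + 244.88*40
T = 129024/2069.7 ≈ 62.34 °C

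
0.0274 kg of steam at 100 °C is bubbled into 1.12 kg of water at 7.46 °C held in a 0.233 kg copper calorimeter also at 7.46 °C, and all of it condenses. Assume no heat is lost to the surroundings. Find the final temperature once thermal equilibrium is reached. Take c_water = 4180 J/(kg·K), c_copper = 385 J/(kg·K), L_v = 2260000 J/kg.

Energy balance with sensible and latent terms:
steam→water at 100 °C releases m L_v = 0.0274×2260000 = 61924; condensate cools 100→T: 0.0274×4180×(T − 100) = 114.53(T − 100); water warms: 1.12×4180×(T − 7.46) = 4681.6(T − 7.46); copper cup: 0.233×385×(T − 7.46) = 89.7(T − 7.46)
4885.8 T = 61924 + 11453 + 35594 = 108971
T ≈ 22.30 °C (< 100 °C, so full condensation is consistent).

T_f ≈ 22.3 °C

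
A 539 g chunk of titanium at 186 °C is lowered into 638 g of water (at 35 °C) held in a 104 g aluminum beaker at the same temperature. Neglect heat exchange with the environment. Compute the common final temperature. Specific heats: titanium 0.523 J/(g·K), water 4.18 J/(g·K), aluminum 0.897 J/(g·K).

T_f ≈ 49.0 °C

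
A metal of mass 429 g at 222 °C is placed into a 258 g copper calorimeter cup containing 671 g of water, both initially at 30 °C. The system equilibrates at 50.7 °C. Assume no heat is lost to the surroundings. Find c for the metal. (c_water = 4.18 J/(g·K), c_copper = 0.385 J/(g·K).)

c ≈ 0.818 J/(g·K)

Taking heat into each body as positive, Σ m c ΔT = 0:
429×c×(50.7 − 222) + 671×4.18×(50.7 − 30) + 258×0.385×(50.7 − 30) = 0
-73488 c = -60115
c = -60115/-73488 ≈ 0.818 J/(g·K)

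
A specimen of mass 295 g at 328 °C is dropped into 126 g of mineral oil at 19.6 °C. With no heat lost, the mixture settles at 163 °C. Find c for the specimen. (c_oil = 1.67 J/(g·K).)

c ≈ 0.62 J/(g·K)

m_s c (T_s − T_f) = m_oil c_oil (T_f − T_0):
295·c·(328 − 163) = 126·1.67·(163 − 19.6)
48675 c = 30174  ⇒  c ≈ 0.6199 J/(g·K)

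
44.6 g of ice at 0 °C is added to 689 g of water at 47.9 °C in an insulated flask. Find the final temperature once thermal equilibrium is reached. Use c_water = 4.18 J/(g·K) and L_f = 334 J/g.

T_f ≈ 40.1 °C

Energy balance with sensible and latent terms:
latent heat to melt: 44.6·334 = 14896
  meltwater 0→T: 44.6·4.18·T = 186.43 T
  water: 2880(T − 47.9)
3066.4 T = 137953 − 14896 = 123057
T ≈ 40.13 °C (positive, so assuming full melt was valid).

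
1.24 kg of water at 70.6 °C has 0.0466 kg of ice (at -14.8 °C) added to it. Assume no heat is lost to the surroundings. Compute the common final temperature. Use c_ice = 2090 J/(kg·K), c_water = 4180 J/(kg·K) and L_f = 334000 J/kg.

T_f ≈ 64.9 °C

Net heat exchanged in the isolated system is zero:
warm ice to 0 °C: 0.0466×2090×(0 − (-14.8)) = 1441.4
  fusion: m_ice L_f = 0.0466×334000 = 15564
  warm the meltwater: 194.79 T
  water: 5183.2(T − 70.6)
5378 T = 365934 − 17006 = 348928
T ≈ 64.88 °C — above 0 °C, consistent with complete melting.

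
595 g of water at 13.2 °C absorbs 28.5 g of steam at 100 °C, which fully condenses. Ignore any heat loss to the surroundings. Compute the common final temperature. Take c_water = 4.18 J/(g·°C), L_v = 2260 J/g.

Sum of m c ΔT and latent-heat terms is zero:
condense steam: −28.5·2260 = −64410; condensate cools 100→T: 28.5·4.18·(T − 100) = 119.13(T − 100); original water: 2487.1(T − 13.2)
2606.2 T = 64410 + 11913 + 32830 = 109153
T ≈ 41.88 °C, under the boiling point, so the assumption holds.

T_f ≈ 41.9 °C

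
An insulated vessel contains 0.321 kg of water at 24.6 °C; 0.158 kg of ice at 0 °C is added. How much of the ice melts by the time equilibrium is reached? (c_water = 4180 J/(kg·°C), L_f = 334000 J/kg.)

m_melted ≈ 0.0988 kg

Cooling the water to 0 °C releases 0.321·4180·24.6 = 33008 J.
Melting all 0.158 kg of ice would need 0.158·334000 = 52772 J.
That's not enough to melt it all — equilibrium is at 0 °C with ice remaining.
m_melted·334000 = 33008  ⇒  m_melted ≈ 0.09883 kg.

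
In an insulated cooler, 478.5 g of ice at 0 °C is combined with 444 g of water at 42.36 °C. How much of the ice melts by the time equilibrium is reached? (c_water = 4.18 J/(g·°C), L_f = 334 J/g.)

Cooling the water to 0 °C releases 444×4.18×42.36 = 78617 J.
To melt every bit of ice: 478.5×334 = 159819 J.
That's not enough to melt it all — equilibrium is at 0 °C with ice remaining.
m_melted×334 = 78617  ⇒  m_melted ≈ 235.4 g.

m_melted ≈ 235 g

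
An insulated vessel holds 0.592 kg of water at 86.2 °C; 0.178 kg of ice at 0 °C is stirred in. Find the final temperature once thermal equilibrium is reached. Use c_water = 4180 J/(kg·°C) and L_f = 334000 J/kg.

T_f ≈ 47.8 °C

Let T be the final temperature. ΣQ_i = 0:
fusion: m_ice L_f = 0.178·334000 = 59452; meltwater 0→T: 0.178·4180·T = 744.04 T; water cools: 0.592·4180·(T − 86.2) = 2474.6(T − 86.2)
3218.6 T = 213307 − 59452 = 153855
T ≈ 47.80 °C. Since T > 0 °C, the all-ice-melts assumption holds.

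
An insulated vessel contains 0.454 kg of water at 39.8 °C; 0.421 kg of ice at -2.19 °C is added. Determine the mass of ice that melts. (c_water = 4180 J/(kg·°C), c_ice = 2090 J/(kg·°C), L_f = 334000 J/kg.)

m_melted ≈ 0.22 kg

Heat available from the water dropping to 0 °C: 0.454×4180×39.8 = 75529 J.
Of that, 0.421×2090×2.19 = 1927 J goes to bring the ice to 0 °C, leaving 73602 J.
Fully melting the ice requires m_ice L_f = 0.421×334000 = 140614 J.
73602 J < 140614 J, so only part of the ice melts and the system sits at 0 °C.
m_melt = 73602 / L_f = 0.2204 kg.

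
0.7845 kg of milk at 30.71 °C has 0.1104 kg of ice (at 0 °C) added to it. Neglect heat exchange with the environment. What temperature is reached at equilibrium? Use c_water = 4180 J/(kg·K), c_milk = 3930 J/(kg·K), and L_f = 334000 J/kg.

Heat gained plus heat lost sum to zero:
latent heat to melt: 0.1104·334000 = 36874
  meltwater 0→T: 0.1104·4180·T = 461.47 T
  milk cools: 0.7845·3930·(T − 30.71) = 3083.1(T − 30.71)
3544.6 T = 94682 − 36874 = 57808
T ≈ 16.31 °C. Since T > 0 °C, the all-ice-melts assumption holds.

T_f ≈ 16.3 °C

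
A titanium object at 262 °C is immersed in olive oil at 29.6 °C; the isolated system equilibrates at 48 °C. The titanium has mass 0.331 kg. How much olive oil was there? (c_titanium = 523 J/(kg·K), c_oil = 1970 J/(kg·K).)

m ≈ 1.02 kg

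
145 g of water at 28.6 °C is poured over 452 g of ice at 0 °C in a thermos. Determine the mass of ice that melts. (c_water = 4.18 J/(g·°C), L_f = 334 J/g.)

Heat available from the water dropping to 0 °C: 145×4.18×28.6 = 17334 J.
Fully melting the ice requires m_ice L_f = 452×334 = 150968 J.
That's not enough to melt it all — equilibrium is at 0 °C with ice remaining.
m_melted×334 = 17334  ⇒  m_melted ≈ 51.9 g.

m_melted ≈ 51.9 g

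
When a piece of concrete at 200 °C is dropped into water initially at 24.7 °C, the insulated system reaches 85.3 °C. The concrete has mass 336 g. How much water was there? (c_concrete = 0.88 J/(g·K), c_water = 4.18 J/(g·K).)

Heat lost by the concrete = heat gained by the water:
336×0.88×(200 − 85.3) = m×4.18×(85.3 − 24.7)
253.31 m = 33914  ⇒  m ≈ 133.9 g

m ≈ 134 g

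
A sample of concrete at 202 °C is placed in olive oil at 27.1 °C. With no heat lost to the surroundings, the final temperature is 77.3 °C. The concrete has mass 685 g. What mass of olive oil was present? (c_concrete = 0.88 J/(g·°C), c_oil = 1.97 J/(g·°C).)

Let T be the final temperature. ΣQ_i = 0:
685×0.88×(77.3 − 202) + m×1.97×(77.3 − 27.1) = 0
98.89 m = 75169
m = 75169/98.89 ≈ 760.1 g

m ≈ 760 g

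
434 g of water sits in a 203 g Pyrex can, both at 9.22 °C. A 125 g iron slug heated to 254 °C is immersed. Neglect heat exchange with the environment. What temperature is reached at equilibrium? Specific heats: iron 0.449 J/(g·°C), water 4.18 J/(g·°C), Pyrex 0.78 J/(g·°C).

T_f ≈ 16.0 °C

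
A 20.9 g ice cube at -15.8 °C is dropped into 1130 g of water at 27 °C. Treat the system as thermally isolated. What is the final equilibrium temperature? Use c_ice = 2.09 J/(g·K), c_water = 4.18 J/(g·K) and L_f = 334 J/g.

T_f ≈ 24.9 °C

Energy balance with sensible and latent terms:
ice -15.8→0 °C: 20.9×2.09×15.8 = 690.16
  melt ice: 20.9×334 = 6980.6
  meltwater 0→T: 20.9×4.18×T = 87.36 T
  water: 4723.4(T − 27)
4810.8 T = 127532 − 7670.8 = 119861
T ≈ 24.92 °C. Since T > 0 °C, the all-ice-melts assumption holds.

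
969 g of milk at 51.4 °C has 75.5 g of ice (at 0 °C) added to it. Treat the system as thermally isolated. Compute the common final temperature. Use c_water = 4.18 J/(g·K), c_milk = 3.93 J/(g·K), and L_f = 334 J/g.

Energy balance with sensible and latent terms:
melt ice: 75.5·334 = 25217; warm the meltwater: 315.59 T; milk cools: 969·3.93·(T − 51.4) = 3808.2(T − 51.4)
4123.8 T = 195740 − 25217 = 170523
T ≈ 41.35 °C — above 0 °C, consistent with complete melting.

T_f ≈ 41.4 °C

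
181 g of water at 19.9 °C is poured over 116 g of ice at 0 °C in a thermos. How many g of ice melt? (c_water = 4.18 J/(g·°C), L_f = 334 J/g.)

m_melted ≈ 45.1 g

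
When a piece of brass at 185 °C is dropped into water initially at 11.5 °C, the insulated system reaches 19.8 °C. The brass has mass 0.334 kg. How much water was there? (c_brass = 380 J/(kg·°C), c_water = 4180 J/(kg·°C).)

m ≈ 0.604 kg

Heat lost by the brass = heat gained by the water:
0.334×380×(185 − 19.8) = m×4180×(19.8 − 11.5)
34694 m = 20967  ⇒  m ≈ 0.6043 kg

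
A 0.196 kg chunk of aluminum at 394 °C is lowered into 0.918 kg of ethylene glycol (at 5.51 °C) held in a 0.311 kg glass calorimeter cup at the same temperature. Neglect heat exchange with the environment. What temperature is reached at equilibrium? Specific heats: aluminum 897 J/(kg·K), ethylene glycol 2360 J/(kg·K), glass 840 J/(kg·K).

T_f ≈ 31.7 °C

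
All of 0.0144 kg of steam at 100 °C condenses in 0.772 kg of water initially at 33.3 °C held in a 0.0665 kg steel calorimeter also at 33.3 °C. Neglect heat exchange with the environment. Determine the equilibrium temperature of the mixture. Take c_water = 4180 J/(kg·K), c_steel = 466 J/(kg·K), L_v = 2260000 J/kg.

Energy balance with sensible and latent terms:
latent heat released on condensation: 0.0144·2260000 = 32544; condensate cools 100→T: 0.0144·4180·(T − 100) = 60.19(T − 100); original water: 3227(T − 33.3); cup: 30.99(T − 33.3)
3318.1 T = 32544 + 6019.2 + 108490 = 147053
T ≈ 44.32 °C — below 100 °C, confirming all the steam condensed.

T_f ≈ 44.3 °C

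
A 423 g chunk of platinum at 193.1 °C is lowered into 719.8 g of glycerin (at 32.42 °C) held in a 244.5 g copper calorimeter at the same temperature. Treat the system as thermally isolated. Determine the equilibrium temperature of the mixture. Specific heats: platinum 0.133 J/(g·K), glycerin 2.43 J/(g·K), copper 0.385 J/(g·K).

Taking heat into each body as positive, Σ m c ΔT = 0:
423·0.133·(T − 193.1) + 719.8·2.43·(T − 32.42) + 244.5·0.385·(T − 32.42) = 0
56.26(T − 193.1) + 1749.1(T − 32.42) + 94.13(T − 32.42) = 0
(56.26 + 1749.1 + 94.13) T = 56.26·193.1 + 1749.1·32.42 + 94.13·32.42
T = 70622 / 1899.5 = 37.2 °C

T_f ≈ 37.2 °C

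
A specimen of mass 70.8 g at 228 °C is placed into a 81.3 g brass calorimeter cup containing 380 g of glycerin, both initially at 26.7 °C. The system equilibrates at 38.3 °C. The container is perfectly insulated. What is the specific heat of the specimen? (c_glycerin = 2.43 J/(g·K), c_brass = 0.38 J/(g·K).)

c ≈ 0.824 J/(g·K)

Net heat exchanged in the isolated system is zero:
70.8×c×(38.3 − 228) + 380×2.43×(38.3 − 26.7) + 81.3×0.38×(38.3 − 26.7) = 0
-13431 c = -11070
c = -11070/-13431 ≈ 0.8242 J/(g·K)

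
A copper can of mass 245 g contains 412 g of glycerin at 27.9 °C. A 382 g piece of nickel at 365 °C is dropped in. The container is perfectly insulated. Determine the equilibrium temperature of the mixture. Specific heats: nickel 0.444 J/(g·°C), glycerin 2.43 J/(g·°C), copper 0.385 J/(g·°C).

T_f ≈ 73.1 °C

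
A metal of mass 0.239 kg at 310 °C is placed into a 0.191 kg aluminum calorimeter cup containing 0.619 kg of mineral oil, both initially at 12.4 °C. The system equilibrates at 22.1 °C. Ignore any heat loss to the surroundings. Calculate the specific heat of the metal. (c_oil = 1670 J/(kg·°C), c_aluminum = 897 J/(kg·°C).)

Let T be the final temperature. ΣQ_i = 0:
0.239×c×(22.1 − 310) + 0.619×1670×(22.1 − 12.4) + 0.191×897×(22.1 − 12.4) = 0
-68.81 c = -11689
c = -11689/-68.81 ≈ 169.9 J/(kg·°C)

c ≈ 170 J/(kg·°C)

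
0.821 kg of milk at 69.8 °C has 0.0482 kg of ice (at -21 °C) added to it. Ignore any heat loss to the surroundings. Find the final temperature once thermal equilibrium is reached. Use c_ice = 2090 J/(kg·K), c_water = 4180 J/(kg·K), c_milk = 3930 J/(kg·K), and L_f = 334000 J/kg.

T_f ≈ 60.4 °C

Let T be the final temperature. ΣQ_i = 0:
ice -21→0 °C: 0.0482×2090×21 = 2115.5; fusion: m_ice L_f = 0.0482×334000 = 16099; meltwater 0→T: 0.0482×4180×T = 201.48 T; milk cools: 0.821×3930×(T − 69.8) = 3226.5(T − 69.8)
3428 T = 225212 − 18214 = 206997
T ≈ 60.38 °C (positive, so assuming full melt was valid).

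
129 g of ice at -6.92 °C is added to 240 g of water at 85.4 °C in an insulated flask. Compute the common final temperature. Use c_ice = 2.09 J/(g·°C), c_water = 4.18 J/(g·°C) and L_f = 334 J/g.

Energy balance with sensible and latent terms:
warm ice to 0 °C: 129·2.09·(0 − (-6.92)) = 1865.7
  latent heat to melt: 129·334 = 43086
  meltwater 0→T: 129·4.18·T = 539.22 T
  water cools: 240·4.18·(T − 85.4) = 1003.2(T − 85.4)
1542.4 T = 85673 − 44952 = 40722
T ≈ 26.40 °C (positive, so assuming full melt was valid).

T_f ≈ 26.4 °C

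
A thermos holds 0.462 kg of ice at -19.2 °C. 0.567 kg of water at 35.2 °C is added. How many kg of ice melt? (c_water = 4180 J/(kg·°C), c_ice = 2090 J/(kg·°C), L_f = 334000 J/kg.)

Heat available from the water dropping to 0 °C: 0.567·4180·35.2 = 83426 J.
Warming the ice to 0 °C takes 0.462·2090·19.2 = 18539 J, leaving 64887 J for melting.
Fully melting the ice requires m_ice L_f = 0.462·334000 = 154308 J.
That's not enough to melt it all — equilibrium is at 0 °C with ice remaining.
m_melt = 64887 / L_f = 0.1943 kg.

m_melted ≈ 0.194 kg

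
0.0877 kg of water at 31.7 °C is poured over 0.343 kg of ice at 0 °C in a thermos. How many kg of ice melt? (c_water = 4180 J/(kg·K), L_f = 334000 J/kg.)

m_melted ≈ 0.0348 kg

Cooling the water to 0 °C releases 0.0877·4180·31.7 = 11621 J.
Fully melting the ice requires m_ice L_f = 0.343·334000 = 114562 J.
That's not enough to melt it all — equilibrium is at 0 °C with ice remaining.
m_melt = 11621 / L_f = 0.03479 kg.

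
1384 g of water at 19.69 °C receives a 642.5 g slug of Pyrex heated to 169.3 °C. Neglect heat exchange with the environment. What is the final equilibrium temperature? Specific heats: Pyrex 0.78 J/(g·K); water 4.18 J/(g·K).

T_f ≈ 31.6 °C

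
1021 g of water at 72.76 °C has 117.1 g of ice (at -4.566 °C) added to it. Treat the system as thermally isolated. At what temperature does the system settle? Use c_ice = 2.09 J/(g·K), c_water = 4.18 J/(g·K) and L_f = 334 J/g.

Let T be the final temperature. ΣQ_i = 0:
ice -4.566→0 °C: 117.1·2.09·4.566 = 1117.5; melt ice: 117.1·334 = 39111; warm the meltwater: 489.48 T; water: 4267.8(T − 72.76)
4757.3 T = 310524 − 40229 = 270295
T ≈ 56.82 °C — above 0 °C, consistent with complete melting.

T_f ≈ 56.8 °C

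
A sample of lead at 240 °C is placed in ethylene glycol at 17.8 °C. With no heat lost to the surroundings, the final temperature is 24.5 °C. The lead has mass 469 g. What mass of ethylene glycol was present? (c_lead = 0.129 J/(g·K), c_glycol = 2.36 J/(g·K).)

m ≈ 825 g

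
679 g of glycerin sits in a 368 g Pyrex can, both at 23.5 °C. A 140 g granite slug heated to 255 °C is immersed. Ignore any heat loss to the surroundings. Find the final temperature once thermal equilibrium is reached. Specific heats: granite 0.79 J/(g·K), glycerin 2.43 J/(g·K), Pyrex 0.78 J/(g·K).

Heat gained plus heat lost sum to zero:
140*0.79*(T − 255) + 679*2.43*(T − 23.5) + 368*0.78*(T − 23.5) = 0
110.6(T − 255) + 1650(T − 23.5) + 287.04(T − 23.5) = 0
2047.6 T = 73723
T = 73723/2047.6 ≈ 36.00 °C

T_f ≈ 36.0 °C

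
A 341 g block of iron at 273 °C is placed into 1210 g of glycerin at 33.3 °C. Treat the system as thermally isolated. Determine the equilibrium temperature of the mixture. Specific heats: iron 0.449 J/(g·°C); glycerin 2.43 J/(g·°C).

T_f ≈ 45.2 °C

Net heat exchanged in the isolated system is zero:
341·0.449·(T − 273) + 1210·2.43·(T − 33.3) = 0
153.11(T − 273) + 2940.3(T − 33.3) = 0
(153.11 + 2940.3) T = 153.11·273 + 2940.3·33.3
T = 139711 / 3093.4 = 45.2 °C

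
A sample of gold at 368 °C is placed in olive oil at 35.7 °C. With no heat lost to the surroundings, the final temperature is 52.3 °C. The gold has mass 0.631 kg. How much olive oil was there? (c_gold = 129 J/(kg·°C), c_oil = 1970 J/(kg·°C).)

m ≈ 0.786 kg

Heat lost by the gold = heat gained by the oil:
0.631·129·(368 − 52.3) = m·1970·(52.3 − 35.7)
32702 m = 25698  ⇒  m ≈ 0.7858 kg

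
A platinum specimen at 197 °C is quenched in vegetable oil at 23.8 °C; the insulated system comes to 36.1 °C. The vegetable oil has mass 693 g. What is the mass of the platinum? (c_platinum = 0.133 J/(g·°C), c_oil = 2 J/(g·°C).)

Net heat exchanged in the isolated system is zero:
m×0.133×(36.1 − 197) + 693×2×(36.1 − 23.8) = 0
-21.4 m = -17048
m = -17048/-21.4 ≈ 796.6 g

m ≈ 797 g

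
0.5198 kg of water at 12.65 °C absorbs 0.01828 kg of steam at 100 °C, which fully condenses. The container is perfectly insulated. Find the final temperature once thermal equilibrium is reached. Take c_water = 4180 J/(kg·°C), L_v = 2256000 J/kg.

T_f ≈ 34.0 °C

Sum of m c ΔT and latent-heat terms is zero:
latent heat released on condensation: 0.01828×2256000 = 41240
  condensed water 100 °C→T: 76.41(T − 100)
  water warms: 0.5198×4180×(T − 12.65) = 2172.8(T − 12.65)
2249.2 T = 41240 + 7641 + 27485 = 76366
T ≈ 33.95 °C, under the boiling point, so the assumption holds.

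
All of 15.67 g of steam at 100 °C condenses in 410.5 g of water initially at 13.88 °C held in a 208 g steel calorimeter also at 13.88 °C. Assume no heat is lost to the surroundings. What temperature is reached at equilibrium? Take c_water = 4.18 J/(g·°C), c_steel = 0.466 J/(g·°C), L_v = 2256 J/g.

T_f ≈ 35.7 °C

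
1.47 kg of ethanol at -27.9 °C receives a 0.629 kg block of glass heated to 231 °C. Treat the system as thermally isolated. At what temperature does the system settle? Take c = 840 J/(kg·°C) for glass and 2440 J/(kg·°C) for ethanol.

Taking heat into each body as positive, Σ m c ΔT = 0:
0.629*840*(T − 231) + 1.47*2440*(T − (-27.9)) = 0
(528.36 + 3586.8) T = 528.36*231 + 3586.8*(-27.9)
T = 21979/4115.2 ≈ 5.34 °C

T_f ≈ 5.3 °C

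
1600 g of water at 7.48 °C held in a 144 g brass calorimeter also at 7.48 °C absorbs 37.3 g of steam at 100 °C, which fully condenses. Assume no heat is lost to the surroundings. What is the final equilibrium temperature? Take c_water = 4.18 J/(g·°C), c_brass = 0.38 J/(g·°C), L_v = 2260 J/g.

T_f ≈ 21.8 °C

Conservation of energy gives ΣQ = 0:
latent heat released on condensation: 37.3·2260 = 84298
  condensate cools 100→T: 37.3·4.18·(T − 100) = 155.91(T − 100)
  original water: 6688(T − 7.48)
  brass cup: 144·0.38·(T − 7.48) = 54.72(T − 7.48)
6898.6 T = 84298 + 15591 + 50436 = 150325
T ≈ 21.79 °C, under the boiling point, so the assumption holds.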